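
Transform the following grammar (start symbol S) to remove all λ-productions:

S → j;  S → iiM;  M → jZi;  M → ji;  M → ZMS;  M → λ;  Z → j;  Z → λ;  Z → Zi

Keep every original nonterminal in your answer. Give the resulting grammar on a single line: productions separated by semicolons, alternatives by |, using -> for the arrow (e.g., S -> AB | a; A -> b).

S -> j | ii | iiM; M -> S | MS | ZS | ji | ZMS | jZi; Z -> i | j | Zi

Nullable set: {M, Z}.
S -> iiM: M nullable, giving ii | iiM.
Drop M -> λ.
M -> ZMS: Z, M nullable, giving MS | S | ZMS | ZS.
M -> jZi: Z nullable, giving jZi | ji.
Drop Z -> λ.
Z -> Zi: Z nullable, giving Zi | i.
Unchanged (no nullable symbols): S -> j; M -> ji; Z -> j.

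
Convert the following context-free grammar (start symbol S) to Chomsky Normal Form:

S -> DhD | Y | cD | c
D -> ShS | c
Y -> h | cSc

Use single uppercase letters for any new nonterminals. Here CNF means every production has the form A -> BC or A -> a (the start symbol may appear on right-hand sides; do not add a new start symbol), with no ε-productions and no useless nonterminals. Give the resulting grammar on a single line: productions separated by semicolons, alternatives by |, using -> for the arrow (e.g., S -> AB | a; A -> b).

No ε-productions.
After unit-elimination: S -> c | h | cD | DhD | cSc; D -> c | ShS; Y -> h | cSc.
TERM: introduce B -> c, A -> h and substitute in every rule of length ≥2.
BIN: D -> SAS becomes D -> SC, C -> AS; S -> BSB becomes S -> BE, E -> SB; S -> DAD becomes S -> DF, F -> AD; Y -> BSB becomes Y -> BG, G -> SB.
Drop unreachable/unproductive: Y.

S -> c | h | BD | BE | DF; A -> h; B -> c; C -> AS; D -> c | SC; E -> SB; F -> AD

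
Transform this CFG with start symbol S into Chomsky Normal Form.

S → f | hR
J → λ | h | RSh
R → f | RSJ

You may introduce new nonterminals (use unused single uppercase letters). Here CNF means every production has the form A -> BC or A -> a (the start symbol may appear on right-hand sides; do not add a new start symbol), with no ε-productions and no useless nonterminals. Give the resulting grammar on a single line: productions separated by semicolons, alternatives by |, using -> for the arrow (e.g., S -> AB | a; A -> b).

S -> f | AR; A -> h; B -> SA; C -> SJ; J -> h | RB; R -> f | RC | RS

Nullable: {J}; after ε-elimination: S -> f | hR; J -> h | RSh; R -> f | RS | RSJ.
No unit productions to eliminate.
TERM: introduce A -> h and substitute in every rule of length ≥2.
BIN: J -> RSA becomes J -> RB, B -> SA; R -> RSJ becomes R -> RC, C -> SJ.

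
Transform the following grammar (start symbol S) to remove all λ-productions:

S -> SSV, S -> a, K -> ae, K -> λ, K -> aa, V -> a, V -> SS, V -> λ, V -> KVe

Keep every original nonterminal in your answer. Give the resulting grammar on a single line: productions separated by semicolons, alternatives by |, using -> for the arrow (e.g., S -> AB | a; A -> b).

Nullable set: {K, V}.
S -> SSV: V nullable, giving SS | SSV.
Drop K -> λ.
Drop V -> λ.
V -> KVe: K, V nullable, giving KVe | Ke | Ve | e.
Unchanged (no nullable symbols): S -> a; K -> aa; K -> ae; V -> SS; V -> a.

S -> a | SS | SSV; K -> aa | ae; V -> a | e | Ke | SS | Ve | KVe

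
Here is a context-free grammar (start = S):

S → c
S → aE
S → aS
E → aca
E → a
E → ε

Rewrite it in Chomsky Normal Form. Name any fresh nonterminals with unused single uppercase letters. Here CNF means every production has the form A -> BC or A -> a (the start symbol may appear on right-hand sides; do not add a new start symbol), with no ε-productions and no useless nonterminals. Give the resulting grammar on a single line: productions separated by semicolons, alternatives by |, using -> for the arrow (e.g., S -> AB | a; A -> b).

S -> a | c | AE | AS; A -> a; B -> c; C -> BA; E -> a | AC

Nullable: {E}; after ε-elimination: S -> a | c | aE | aS; E -> a | aca.
No unit productions to eliminate.
TERM: introduce A -> a, B -> c and substitute in every rule of length ≥2.
BIN: E -> ABA becomes E -> AC, C -> BA.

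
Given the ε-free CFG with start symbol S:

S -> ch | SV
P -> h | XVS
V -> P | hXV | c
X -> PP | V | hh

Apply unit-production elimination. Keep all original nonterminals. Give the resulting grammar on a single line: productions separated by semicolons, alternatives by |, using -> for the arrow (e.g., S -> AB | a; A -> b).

S -> SV | ch; P -> h | XVS; V -> c | h | XVS | hXV; X -> c | h | PP | hh | XVS | hXV

Unit productions: V->P, X->V.
Unit pairs (A ⇒* B via units): (V,P), (X,P), (X,V).
S: inherits non-unit rules of {S} → SV | ch.
P: inherits non-unit rules of {P} → XVS | h.
V: inherits non-unit rules of {P, V} → XVS | c | h | hXV.
X: inherits non-unit rules of {P, V, X} → PP | XVS | c | h | hXV | hh.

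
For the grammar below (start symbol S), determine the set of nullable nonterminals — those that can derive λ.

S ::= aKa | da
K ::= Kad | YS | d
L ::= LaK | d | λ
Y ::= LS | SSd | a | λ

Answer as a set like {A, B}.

{L, Y}

Directly nullable (have an ε-rule): {L, Y}.
Not nullable: K, S — each has a terminal in every rule's right-hand side or depends on a non-nullable symbol.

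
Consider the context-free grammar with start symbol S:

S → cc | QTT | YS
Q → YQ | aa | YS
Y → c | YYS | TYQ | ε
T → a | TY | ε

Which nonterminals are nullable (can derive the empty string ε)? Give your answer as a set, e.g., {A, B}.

{T, Y}

Directly nullable (have an ε-rule): {T, Y}.
Not nullable: Q, S — each has a terminal in every rule's right-hand side or depends on a non-nullable symbol.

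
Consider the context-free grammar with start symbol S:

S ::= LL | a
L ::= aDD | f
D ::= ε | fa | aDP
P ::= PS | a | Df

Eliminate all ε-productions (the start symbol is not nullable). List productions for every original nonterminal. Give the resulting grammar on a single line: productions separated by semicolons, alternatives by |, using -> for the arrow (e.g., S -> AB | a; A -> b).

Nullable set: {D}.
Drop D -> ε.
D -> aDP: D nullable, giving aDP | aP.
L -> aDD: D, D nullable, giving a | aD | aDD.
P -> Df: D nullable, giving Df | f.
Unchanged (no nullable symbols): S -> LL; S -> a; D -> fa; L -> f; P -> PS; P -> a.

S -> a | LL; D -> aP | fa | aDP; L -> a | f | aD | aDD; P -> a | f | Df | PS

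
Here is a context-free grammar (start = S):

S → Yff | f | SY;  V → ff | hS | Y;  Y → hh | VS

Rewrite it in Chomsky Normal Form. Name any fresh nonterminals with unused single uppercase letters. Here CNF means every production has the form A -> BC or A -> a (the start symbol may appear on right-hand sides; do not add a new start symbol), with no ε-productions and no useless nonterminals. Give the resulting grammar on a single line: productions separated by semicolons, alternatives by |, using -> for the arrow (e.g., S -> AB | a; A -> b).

No ε-productions.
After unit-elimination: S -> f | SY | Yff; V -> VS | ff | hS | hh; Y -> VS | hh.
TERM: introduce A -> f, B -> h and substitute in every rule of length ≥2.
BIN: S -> YAA becomes S -> YC, C -> AA.

S -> f | SY | YC; A -> f; B -> h; C -> AA; V -> AA | BB | BS | VS; Y -> BB | VS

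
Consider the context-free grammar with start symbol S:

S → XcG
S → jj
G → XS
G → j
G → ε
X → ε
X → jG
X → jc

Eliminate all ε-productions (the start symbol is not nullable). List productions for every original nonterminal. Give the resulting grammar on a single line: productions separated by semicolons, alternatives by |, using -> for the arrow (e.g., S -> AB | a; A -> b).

S -> c | Xc | cG | jj | XcG; G -> S | j | XS; X -> j | jG | jc

Nullable set: {G, X}.
S -> XcG: X, G nullable, giving Xc | XcG | c | cG.
Drop G -> ε.
G -> XS: X nullable, giving S | XS.
Drop X -> ε.
X -> jG: G nullable, giving j | jG.
Unchanged (no nullable symbols): S -> jj; G -> j; X -> jc.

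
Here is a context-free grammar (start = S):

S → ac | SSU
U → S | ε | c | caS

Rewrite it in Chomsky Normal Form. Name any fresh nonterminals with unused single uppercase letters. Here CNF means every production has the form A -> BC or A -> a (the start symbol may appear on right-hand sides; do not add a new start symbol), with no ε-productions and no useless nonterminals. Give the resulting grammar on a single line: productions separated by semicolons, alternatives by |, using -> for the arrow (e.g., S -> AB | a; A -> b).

S -> AB | SC | SS; A -> a; B -> c; C -> SU; D -> AS; E -> SU; U -> c | AB | BD | SE | SS

Nullable: {U}; after ε-elimination: S -> SS | ac | SSU; U -> S | c | caS.
After unit-elimination: S -> SS | ac | SSU; U -> c | SS | ac | SSU | caS.
TERM: introduce A -> a, B -> c and substitute in every rule of length ≥2.
BIN: S -> SSU becomes S -> SC, C -> SU; U -> BAS becomes U -> BD, D -> AS; U -> SSU becomes U -> SE, E -> SU.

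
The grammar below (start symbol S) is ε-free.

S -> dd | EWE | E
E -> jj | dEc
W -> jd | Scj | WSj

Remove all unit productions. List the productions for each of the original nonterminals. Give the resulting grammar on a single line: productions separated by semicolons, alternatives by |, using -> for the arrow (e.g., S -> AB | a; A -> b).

Unit productions: S->E.
Unit pairs (A ⇒* B via units): (S,E).
S: inherits non-unit rules of {E, S} → EWE | dEc | dd | jj.
E: inherits non-unit rules of {E} → dEc | jj.
W: inherits non-unit rules of {W} → Scj | WSj | jd.

S -> dd | jj | EWE | dEc; E -> jj | dEc; W -> jd | Scj | WSj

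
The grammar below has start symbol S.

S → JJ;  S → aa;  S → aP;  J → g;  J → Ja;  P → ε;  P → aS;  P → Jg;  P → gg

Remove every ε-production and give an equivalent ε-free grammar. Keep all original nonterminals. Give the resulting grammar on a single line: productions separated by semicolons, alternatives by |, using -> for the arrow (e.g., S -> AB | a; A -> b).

Nullable set: {P}.
S -> aP: P nullable, giving a | aP.
Drop P -> ε.
Unchanged (no nullable symbols): S -> JJ; S -> aa; J -> Ja; J -> g; P -> Jg; P -> aS; P -> gg.

S -> a | JJ | aP | aa; J -> g | Ja; P -> Jg | aS | gg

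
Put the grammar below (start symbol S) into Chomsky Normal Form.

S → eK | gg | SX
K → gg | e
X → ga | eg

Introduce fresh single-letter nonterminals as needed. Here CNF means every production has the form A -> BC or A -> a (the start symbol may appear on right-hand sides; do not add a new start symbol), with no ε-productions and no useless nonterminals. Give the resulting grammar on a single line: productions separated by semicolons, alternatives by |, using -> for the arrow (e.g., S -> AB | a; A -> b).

S -> AA | BK | SX; A -> g; B -> e; C -> a; K -> e | AA; X -> AC | BA

No ε-productions.
No unit productions to eliminate.
TERM: introduce C -> a, B -> e, A -> g and substitute in every rule of length ≥2.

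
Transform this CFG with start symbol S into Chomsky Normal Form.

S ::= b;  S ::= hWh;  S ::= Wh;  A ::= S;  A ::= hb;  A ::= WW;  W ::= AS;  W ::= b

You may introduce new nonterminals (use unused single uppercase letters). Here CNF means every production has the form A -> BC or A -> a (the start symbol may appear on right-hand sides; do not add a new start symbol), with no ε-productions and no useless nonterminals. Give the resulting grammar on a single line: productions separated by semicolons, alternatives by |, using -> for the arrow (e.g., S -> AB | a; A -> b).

No ε-productions.
After unit-elimination: S -> b | Wh | hWh; A -> b | WW | Wh | hb | hWh; W -> b | AS.
TERM: introduce C -> b, B -> h and substitute in every rule of length ≥2.
BIN: A -> BWB becomes A -> BD, D -> WB; S -> BWB becomes S -> BE, E -> WB.

S -> b | BE | WB; A -> b | BC | BD | WB | WW; B -> h; C -> b; D -> WB; E -> WB; W -> b | AS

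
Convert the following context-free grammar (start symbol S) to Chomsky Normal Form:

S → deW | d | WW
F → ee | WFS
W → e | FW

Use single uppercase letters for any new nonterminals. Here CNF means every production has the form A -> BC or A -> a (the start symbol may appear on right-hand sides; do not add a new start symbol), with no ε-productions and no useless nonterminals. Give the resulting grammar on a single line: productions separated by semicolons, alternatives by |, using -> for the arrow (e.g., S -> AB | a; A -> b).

No ε-productions.
No unit productions to eliminate.
TERM: introduce B -> d, A -> e and substitute in every rule of length ≥2.
BIN: F -> WFS becomes F -> WC, C -> FS; S -> BAW becomes S -> BD, D -> AW.

S -> d | BD | WW; A -> e; B -> d; C -> FS; D -> AW; F -> AA | WC; W -> e | FW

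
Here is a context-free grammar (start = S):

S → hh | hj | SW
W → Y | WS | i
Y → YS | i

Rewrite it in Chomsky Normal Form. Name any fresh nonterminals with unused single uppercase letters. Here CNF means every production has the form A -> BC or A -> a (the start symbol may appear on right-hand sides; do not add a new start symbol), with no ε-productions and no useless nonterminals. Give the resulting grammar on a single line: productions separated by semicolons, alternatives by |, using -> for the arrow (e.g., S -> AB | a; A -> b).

S -> AA | AB | SW; A -> h; B -> j; W -> i | WS | YS; Y -> i | YS

No ε-productions.
After unit-elimination: S -> SW | hh | hj; W -> i | WS | YS; Y -> i | YS.
TERM: introduce A -> h, B -> j and substitute in every rule of length ≥2.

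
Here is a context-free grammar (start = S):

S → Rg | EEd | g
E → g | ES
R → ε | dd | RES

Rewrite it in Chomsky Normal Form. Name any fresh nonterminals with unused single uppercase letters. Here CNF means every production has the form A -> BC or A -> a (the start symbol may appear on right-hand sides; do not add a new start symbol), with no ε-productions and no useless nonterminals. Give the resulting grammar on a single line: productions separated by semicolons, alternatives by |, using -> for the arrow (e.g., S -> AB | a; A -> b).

S -> g | ED | RB; A -> d; B -> g; C -> ES; D -> EA; E -> g | ES; R -> AA | ES | RC

Nullable: {R}; after ε-elimination: S -> g | Rg | EEd; E -> g | ES; R -> ES | dd | RES.
No unit productions to eliminate.
TERM: introduce A -> d, B -> g and substitute in every rule of length ≥2.
BIN: R -> RES becomes R -> RC, C -> ES; S -> EEA becomes S -> ED, D -> EA.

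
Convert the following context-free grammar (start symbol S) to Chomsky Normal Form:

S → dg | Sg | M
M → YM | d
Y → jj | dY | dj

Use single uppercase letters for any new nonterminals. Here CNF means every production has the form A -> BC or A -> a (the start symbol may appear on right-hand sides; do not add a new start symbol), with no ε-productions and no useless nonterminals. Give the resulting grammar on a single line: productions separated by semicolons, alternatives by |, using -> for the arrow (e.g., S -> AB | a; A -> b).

S -> d | BA | SA | YM; A -> g; B -> d; C -> j; M -> d | YM; Y -> BC | BY | CC

No ε-productions.
After unit-elimination: S -> d | Sg | YM | dg; M -> d | YM; Y -> dY | dj | jj.
TERM: introduce B -> d, A -> g, C -> j and substitute in every rule of length ≥2.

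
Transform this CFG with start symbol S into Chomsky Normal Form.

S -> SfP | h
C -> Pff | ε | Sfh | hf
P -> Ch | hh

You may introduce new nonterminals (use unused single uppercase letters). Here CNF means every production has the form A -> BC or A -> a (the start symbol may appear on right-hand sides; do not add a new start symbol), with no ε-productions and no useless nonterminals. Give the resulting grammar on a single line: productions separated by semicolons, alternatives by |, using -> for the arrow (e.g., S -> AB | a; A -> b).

Nullable: {C}; after ε-elimination: S -> h | SfP; C -> hf | Pff | Sfh; P -> h | Ch | hh.
No unit productions to eliminate.
TERM: introduce A -> f, B -> h and substitute in every rule of length ≥2.
BIN: C -> PAA becomes C -> PD, D -> AA; C -> SAB becomes C -> SE, E -> AB; S -> SAP becomes S -> SF, F -> AP.

S -> h | SF; A -> f; B -> h; C -> BA | PD | SE; D -> AA; E -> AB; F -> AP; P -> h | BB | CB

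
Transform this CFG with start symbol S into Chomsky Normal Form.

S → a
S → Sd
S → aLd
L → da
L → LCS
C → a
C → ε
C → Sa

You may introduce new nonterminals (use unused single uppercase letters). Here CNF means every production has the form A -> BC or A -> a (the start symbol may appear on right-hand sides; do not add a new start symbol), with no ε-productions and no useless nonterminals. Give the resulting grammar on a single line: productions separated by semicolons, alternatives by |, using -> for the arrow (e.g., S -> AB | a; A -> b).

Nullable: {C}; after ε-elimination: S -> a | Sd | aLd; C -> a | Sa; L -> LS | da | LCS.
No unit productions to eliminate.
TERM: introduce A -> a, B -> d and substitute in every rule of length ≥2.
BIN: L -> LCS becomes L -> LD, D -> CS; S -> ALB becomes S -> AE, E -> LB.

S -> a | AE | SB; A -> a; B -> d; C -> a | SA; D -> CS; E -> LB; L -> BA | LD | LS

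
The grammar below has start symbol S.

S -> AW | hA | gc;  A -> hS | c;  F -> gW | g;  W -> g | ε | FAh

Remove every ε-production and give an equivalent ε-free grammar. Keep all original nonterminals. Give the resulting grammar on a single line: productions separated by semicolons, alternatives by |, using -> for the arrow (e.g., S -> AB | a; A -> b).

Nullable set: {W}.
S -> AW: W nullable, giving A | AW.
F -> gW: W nullable, giving g | gW.
Drop W -> ε.
Unchanged (no nullable symbols): S -> gc; S -> hA; A -> c; A -> hS; F -> g; W -> FAh; W -> g.

S -> A | AW | gc | hA; A -> c | hS; F -> g | gW; W -> g | FAh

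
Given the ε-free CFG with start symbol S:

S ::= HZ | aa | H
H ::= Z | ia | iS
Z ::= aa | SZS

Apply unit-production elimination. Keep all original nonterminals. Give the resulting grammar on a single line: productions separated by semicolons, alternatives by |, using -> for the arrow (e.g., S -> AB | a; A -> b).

Unit productions: H->Z, S->H.
Unit pairs (A ⇒* B via units): (H,Z), (S,H), (S,Z).
S: inherits non-unit rules of {H, S, Z} → HZ | SZS | aa | iS | ia.
H: inherits non-unit rules of {H, Z} → SZS | aa | iS | ia.
Z: inherits non-unit rules of {Z} → SZS | aa.

S -> HZ | aa | iS | ia | SZS; H -> aa | iS | ia | SZS; Z -> aa | SZS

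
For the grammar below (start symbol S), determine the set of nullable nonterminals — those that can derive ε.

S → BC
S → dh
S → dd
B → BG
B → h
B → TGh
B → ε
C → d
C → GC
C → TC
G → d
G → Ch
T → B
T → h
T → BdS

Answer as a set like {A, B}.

Directly nullable (have an ε-rule): {B}.
T is nullable via T -> B (every symbol on the right is already known nullable).
Not nullable: C, G, S — each has a terminal in every rule's right-hand side or depends on a non-nullable symbol.

{B, T}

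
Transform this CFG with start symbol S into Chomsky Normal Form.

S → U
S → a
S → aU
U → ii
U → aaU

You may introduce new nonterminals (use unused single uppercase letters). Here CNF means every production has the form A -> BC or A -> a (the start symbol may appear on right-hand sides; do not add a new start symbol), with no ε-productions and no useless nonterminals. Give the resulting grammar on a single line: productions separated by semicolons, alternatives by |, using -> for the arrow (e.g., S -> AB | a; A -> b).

S -> a | AC | AU | BB; A -> a; B -> i; C -> AU; D -> AU; U -> AD | BB

No ε-productions.
After unit-elimination: S -> a | aU | ii | aaU; U -> ii | aaU.
TERM: introduce A -> a, B -> i and substitute in every rule of length ≥2.
BIN: S -> AAU becomes S -> AC, C -> AU; U -> AAU becomes U -> AD, D -> AU.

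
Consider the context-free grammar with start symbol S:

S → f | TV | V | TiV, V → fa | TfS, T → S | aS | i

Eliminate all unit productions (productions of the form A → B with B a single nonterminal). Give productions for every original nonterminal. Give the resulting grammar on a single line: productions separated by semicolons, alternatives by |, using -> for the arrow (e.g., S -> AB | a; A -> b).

Unit productions: S->V, T->S.
Unit pairs (A ⇒* B via units): (S,V), (T,S), (T,V).
S: inherits non-unit rules of {S, V} → TV | TfS | TiV | f | fa.
T: inherits non-unit rules of {S, T, V} → TV | TfS | TiV | aS | f | fa | i.
V: inherits non-unit rules of {V} → TfS | fa.

S -> f | TV | fa | TfS | TiV; T -> f | i | TV | aS | fa | TfS | TiV; V -> fa | TfS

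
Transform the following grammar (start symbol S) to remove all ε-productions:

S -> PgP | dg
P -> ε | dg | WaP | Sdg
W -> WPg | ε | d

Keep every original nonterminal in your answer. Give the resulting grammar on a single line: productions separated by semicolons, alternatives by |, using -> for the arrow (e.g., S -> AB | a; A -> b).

Nullable set: {P, W}.
S -> PgP: P, P nullable, giving Pg | PgP | g | gP.
Drop P -> ε.
P -> WaP: W, P nullable, giving Wa | WaP | a | aP.
Drop W -> ε.
W -> WPg: W, P nullable, giving Pg | WPg | Wg | g.
Unchanged (no nullable symbols): S -> dg; P -> Sdg; P -> dg; W -> d.

S -> g | Pg | dg | gP | PgP; P -> a | Wa | aP | dg | Sdg | WaP; W -> d | g | Pg | Wg | WPg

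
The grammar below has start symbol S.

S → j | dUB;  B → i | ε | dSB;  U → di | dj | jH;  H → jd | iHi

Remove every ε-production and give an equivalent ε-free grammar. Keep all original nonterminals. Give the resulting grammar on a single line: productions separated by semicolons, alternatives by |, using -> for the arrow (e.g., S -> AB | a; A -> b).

S -> j | dU | dUB; B -> i | dS | dSB; H -> jd | iHi; U -> di | dj | jH

Nullable set: {B}.
S -> dUB: B nullable, giving dU | dUB.
Drop B -> ε.
B -> dSB: B nullable, giving dS | dSB.
Unchanged (no nullable symbols): S -> j; B -> i; H -> iHi; H -> jd; U -> di; U -> dj; U -> jH.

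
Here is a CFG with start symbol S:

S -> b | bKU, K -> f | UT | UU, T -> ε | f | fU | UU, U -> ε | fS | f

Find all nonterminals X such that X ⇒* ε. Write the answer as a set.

{K, T, U}

Directly nullable (have an ε-rule): {T, U}.
K is nullable via K -> UT (every symbol on the right is already known nullable).
Not nullable: S — each has a terminal in every rule's right-hand side or depends on a non-nullable symbol.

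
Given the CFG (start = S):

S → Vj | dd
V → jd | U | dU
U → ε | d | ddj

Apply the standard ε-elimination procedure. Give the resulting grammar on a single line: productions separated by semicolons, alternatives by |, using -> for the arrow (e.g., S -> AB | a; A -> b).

S -> j | Vj | dd; U -> d | ddj; V -> U | d | dU | jd

Nullable set: {U, V}.
S -> Vj: V nullable, giving Vj | j.
Drop U -> ε.
V -> U: U nullable, giving U.
V -> dU: U nullable, giving d | dU.
Unchanged (no nullable symbols): S -> dd; U -> d; U -> ddj; V -> jd.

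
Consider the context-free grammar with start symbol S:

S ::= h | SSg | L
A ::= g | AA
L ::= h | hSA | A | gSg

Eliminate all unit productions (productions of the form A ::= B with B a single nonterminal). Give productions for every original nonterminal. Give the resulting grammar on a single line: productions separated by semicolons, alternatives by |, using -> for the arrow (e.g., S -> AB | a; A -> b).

S -> g | h | AA | SSg | gSg | hSA; A -> g | AA; L -> g | h | AA | gSg | hSA

Unit productions: L->A, S->L.
Unit pairs (A ⇒* B via units): (L,A), (S,A), (S,L).
S: inherits non-unit rules of {A, L, S} → AA | SSg | g | gSg | h | hSA.
A: inherits non-unit rules of {A} → AA | g.
L: inherits non-unit rules of {A, L} → AA | g | gSg | h | hSA.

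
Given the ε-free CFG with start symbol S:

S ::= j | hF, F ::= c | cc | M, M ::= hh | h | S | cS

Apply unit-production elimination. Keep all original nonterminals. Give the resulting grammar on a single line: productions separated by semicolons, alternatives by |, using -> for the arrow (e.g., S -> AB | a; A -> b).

S -> j | hF; F -> c | h | j | cS | cc | hF | hh; M -> h | j | cS | hF | hh

Unit productions: F->M, M->S.
Unit pairs (A ⇒* B via units): (F,M), (F,S), (M,S).
S: inherits non-unit rules of {S} → hF | j.
F: inherits non-unit rules of {F, M, S} → c | cS | cc | h | hF | hh | j.
M: inherits non-unit rules of {M, S} → cS | h | hF | hh | j.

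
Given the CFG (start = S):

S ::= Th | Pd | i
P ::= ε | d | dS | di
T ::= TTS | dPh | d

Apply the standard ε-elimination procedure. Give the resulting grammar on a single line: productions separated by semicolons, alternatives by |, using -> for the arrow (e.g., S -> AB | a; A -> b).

S -> d | i | Pd | Th; P -> d | dS | di; T -> d | dh | TTS | dPh

Nullable set: {P}.
S -> Pd: P nullable, giving Pd | d.
Drop P -> ε.
T -> dPh: P nullable, giving dPh | dh.
Unchanged (no nullable symbols): S -> Th; S -> i; P -> d; P -> dS; P -> di; T -> TTS; T -> d.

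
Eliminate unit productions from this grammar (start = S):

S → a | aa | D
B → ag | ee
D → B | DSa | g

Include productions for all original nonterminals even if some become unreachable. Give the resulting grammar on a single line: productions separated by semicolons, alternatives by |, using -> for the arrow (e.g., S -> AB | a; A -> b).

Unit productions: D->B, S->D.
Unit pairs (A ⇒* B via units): (D,B), (S,B), (S,D).
S: inherits non-unit rules of {B, D, S} → DSa | a | aa | ag | ee | g.
B: inherits non-unit rules of {B} → ag | ee.
D: inherits non-unit rules of {B, D} → DSa | ag | ee | g.

S -> a | g | aa | ag | ee | DSa; B -> ag | ee; D -> g | ag | ee | DSa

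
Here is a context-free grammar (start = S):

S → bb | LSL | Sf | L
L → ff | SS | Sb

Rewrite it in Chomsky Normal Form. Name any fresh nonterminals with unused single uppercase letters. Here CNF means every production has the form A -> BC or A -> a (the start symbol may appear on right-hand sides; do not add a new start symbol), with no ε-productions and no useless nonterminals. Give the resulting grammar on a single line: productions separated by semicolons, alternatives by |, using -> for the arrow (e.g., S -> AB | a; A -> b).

S -> AA | BB | LC | SA | SB | SS; A -> b; B -> f; C -> SL; L -> BB | SA | SS

No ε-productions.
After unit-elimination: S -> SS | Sb | Sf | bb | ff | LSL; L -> SS | Sb | ff.
TERM: introduce A -> b, B -> f and substitute in every rule of length ≥2.
BIN: S -> LSL becomes S -> LC, C -> SL.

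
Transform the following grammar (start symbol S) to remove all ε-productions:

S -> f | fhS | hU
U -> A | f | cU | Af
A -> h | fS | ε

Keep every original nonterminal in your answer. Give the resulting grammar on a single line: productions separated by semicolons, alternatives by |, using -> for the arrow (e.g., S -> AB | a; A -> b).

Nullable set: {A, U}.
S -> hU: U nullable, giving h | hU.
Drop A -> ε.
U -> A: A nullable, giving A.
U -> Af: A nullable, giving Af | f.
U -> cU: U nullable, giving c | cU.
Unchanged (no nullable symbols): S -> f; S -> fhS; A -> fS; A -> h; U -> f.

S -> f | h | hU | fhS; A -> h | fS; U -> A | c | f | Af | cU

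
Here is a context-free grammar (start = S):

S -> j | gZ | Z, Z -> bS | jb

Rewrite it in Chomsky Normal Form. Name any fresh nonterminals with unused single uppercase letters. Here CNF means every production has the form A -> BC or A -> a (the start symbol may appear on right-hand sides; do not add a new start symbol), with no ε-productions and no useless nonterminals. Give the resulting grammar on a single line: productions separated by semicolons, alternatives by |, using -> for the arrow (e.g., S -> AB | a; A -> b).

S -> j | AS | BZ | CA; A -> b; B -> g; C -> j; Z -> AS | CA

No ε-productions.
After unit-elimination: S -> j | bS | gZ | jb; Z -> bS | jb.
TERM: introduce A -> b, B -> g, C -> j and substitute in every rule of length ≥2.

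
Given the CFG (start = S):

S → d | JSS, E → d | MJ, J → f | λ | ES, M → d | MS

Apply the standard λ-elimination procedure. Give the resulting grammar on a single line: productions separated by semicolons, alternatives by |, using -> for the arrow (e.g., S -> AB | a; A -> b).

Nullable set: {J}.
S -> JSS: J nullable, giving JSS | SS.
E -> MJ: J nullable, giving M | MJ.
Drop J -> λ.
Unchanged (no nullable symbols): S -> d; E -> d; J -> ES; J -> f; M -> MS; M -> d.

S -> d | SS | JSS; E -> M | d | MJ; J -> f | ES; M -> d | MS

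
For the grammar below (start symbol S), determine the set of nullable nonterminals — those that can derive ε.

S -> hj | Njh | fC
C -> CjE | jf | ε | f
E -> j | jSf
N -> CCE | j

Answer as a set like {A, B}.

Directly nullable (have an ε-rule): {C}.
Not nullable: E, N, S — each has a terminal in every rule's right-hand side or depends on a non-nullable symbol.

{C}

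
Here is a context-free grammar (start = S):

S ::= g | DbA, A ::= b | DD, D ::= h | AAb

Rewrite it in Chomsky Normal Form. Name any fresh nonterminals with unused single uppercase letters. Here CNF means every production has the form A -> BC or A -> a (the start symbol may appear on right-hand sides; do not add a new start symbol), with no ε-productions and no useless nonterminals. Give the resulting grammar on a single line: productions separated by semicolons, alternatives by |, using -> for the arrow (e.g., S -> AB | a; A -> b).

S -> g | DE; A -> b | DD; B -> b; C -> AB; D -> h | AC; E -> BA

No ε-productions.
No unit productions to eliminate.
TERM: introduce B -> b and substitute in every rule of length ≥2.
BIN: D -> AAB becomes D -> AC, C -> AB; S -> DBA becomes S -> DE, E -> BA.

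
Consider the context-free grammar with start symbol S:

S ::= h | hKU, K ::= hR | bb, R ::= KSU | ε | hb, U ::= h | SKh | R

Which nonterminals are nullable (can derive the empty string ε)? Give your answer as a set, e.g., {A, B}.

Directly nullable (have an ε-rule): {R}.
U is nullable via U -> R (every symbol on the right is already known nullable).
Not nullable: K, S — each has a terminal in every rule's right-hand side or depends on a non-nullable symbol.

{R, U}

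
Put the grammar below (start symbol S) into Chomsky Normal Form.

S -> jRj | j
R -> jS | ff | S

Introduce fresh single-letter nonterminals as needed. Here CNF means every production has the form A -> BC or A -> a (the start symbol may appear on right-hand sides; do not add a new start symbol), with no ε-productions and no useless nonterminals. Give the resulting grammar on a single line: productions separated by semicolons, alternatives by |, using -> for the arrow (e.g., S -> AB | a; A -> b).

No ε-productions.
After unit-elimination: S -> j | jRj; R -> j | ff | jS | jRj.
TERM: introduce A -> f, B -> j and substitute in every rule of length ≥2.
BIN: R -> BRB becomes R -> BC, C -> RB; S -> BRB becomes S -> BD, D -> RB.

S -> j | BD; A -> f; B -> j; C -> RB; D -> RB; R -> j | AA | BC | BS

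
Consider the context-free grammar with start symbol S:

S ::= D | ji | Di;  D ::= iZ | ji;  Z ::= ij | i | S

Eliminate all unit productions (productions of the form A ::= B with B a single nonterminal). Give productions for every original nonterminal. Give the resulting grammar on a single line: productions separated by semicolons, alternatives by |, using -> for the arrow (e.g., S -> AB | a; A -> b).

S -> Di | iZ | ji; D -> iZ | ji; Z -> i | Di | iZ | ij | ji

Unit productions: S->D, Z->S.
Unit pairs (A ⇒* B via units): (S,D), (Z,D), (Z,S).
S: inherits non-unit rules of {D, S} → Di | iZ | ji.
D: inherits non-unit rules of {D} → iZ | ji.
Z: inherits non-unit rules of {D, S, Z} → Di | i | iZ | ij | ji.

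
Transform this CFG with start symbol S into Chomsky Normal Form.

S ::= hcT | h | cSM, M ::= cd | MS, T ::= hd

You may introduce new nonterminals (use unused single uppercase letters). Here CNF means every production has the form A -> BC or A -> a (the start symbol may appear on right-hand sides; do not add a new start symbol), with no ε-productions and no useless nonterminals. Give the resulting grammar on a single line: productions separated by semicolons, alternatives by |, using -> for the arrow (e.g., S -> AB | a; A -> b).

S -> h | AD | CE; A -> c; B -> d; C -> h; D -> SM; E -> AT; M -> AB | MS; T -> CB

No ε-productions.
No unit productions to eliminate.
TERM: introduce A -> c, B -> d, C -> h and substitute in every rule of length ≥2.
BIN: S -> ASM becomes S -> AD, D -> SM; S -> CAT becomes S -> CE, E -> AT.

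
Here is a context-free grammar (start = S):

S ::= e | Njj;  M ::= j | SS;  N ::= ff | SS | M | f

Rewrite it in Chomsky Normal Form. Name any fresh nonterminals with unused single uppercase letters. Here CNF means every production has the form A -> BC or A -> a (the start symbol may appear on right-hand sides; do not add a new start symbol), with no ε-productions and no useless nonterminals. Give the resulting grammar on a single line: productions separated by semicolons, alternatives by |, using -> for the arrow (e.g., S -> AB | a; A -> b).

No ε-productions.
After unit-elimination: S -> e | Njj; M -> j | SS; N -> f | j | SS | ff.
TERM: introduce A -> f, B -> j and substitute in every rule of length ≥2.
BIN: S -> NBB becomes S -> NC, C -> BB.
Drop unreachable/unproductive: M.

S -> e | NC; A -> f; B -> j; C -> BB; N -> f | j | AA | SS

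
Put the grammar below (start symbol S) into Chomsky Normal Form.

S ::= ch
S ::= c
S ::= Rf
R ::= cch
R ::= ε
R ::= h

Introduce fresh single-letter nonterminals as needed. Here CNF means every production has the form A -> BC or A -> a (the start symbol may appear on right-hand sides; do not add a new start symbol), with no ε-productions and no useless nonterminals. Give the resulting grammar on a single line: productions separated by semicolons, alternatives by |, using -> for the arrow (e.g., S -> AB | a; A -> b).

S -> c | f | AB | RC; A -> c; B -> h; C -> f; D -> AB; R -> h | AD

Nullable: {R}; after ε-elimination: S -> c | f | Rf | ch; R -> h | cch.
No unit productions to eliminate.
TERM: introduce A -> c, C -> f, B -> h and substitute in every rule of length ≥2.
BIN: R -> AAB becomes R -> AD, D -> AB.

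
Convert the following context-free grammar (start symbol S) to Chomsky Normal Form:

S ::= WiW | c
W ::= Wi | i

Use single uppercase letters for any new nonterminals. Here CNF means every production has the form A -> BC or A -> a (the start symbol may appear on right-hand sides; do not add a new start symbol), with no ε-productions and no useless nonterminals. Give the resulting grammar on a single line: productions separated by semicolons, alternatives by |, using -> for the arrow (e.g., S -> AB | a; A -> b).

No ε-productions.
No unit productions to eliminate.
TERM: introduce A -> i and substitute in every rule of length ≥2.
BIN: S -> WAW becomes S -> WB, B -> AW.

S -> c | WB; A -> i; B -> AW; W -> i | WA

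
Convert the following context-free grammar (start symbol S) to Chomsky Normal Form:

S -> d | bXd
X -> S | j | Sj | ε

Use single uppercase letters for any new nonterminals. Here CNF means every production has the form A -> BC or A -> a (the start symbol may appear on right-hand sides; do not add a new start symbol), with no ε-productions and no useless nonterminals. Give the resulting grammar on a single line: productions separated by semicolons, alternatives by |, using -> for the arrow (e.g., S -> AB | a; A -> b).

Nullable: {X}; after ε-elimination: S -> d | bd | bXd; X -> S | j | Sj.
After unit-elimination: S -> d | bd | bXd; X -> d | j | Sj | bd | bXd.
TERM: introduce A -> b, B -> d, C -> j and substitute in every rule of length ≥2.
BIN: S -> AXB becomes S -> AD, D -> XB; X -> AXB becomes X -> AE, E -> XB.

S -> d | AB | AD; A -> b; B -> d; C -> j; D -> XB; E -> XB; X -> d | j | AB | AE | SC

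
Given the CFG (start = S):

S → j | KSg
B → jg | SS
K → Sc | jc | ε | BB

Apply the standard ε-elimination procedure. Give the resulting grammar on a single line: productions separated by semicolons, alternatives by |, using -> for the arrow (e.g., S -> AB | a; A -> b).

Nullable set: {K}.
S -> KSg: K nullable, giving KSg | Sg.
Drop K -> ε.
Unchanged (no nullable symbols): S -> j; B -> SS; B -> jg; K -> BB; K -> Sc; K -> jc.

S -> j | Sg | KSg; B -> SS | jg; K -> BB | Sc | jc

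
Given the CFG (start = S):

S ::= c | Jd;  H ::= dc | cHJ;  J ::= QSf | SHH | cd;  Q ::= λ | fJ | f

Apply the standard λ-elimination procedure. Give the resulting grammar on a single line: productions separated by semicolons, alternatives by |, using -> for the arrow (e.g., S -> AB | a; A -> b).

S -> c | Jd; H -> dc | cHJ; J -> Sf | cd | QSf | SHH; Q -> f | fJ

Nullable set: {Q}.
J -> QSf: Q nullable, giving QSf | Sf.
Drop Q -> λ.
Unchanged (no nullable symbols): S -> Jd; S -> c; H -> cHJ; H -> dc; J -> SHH; J -> cd; Q -> f; Q -> fJ.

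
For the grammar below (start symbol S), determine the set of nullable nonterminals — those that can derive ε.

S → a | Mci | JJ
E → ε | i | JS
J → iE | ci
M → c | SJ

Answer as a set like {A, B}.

{E}

Directly nullable (have an ε-rule): {E}.
Not nullable: J, M, S — each has a terminal in every rule's right-hand side or depends on a non-nullable symbol.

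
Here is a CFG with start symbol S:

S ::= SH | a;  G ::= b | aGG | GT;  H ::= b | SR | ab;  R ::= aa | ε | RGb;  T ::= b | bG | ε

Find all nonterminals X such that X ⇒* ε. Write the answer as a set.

{R, T}

Directly nullable (have an ε-rule): {R, T}.
Not nullable: G, H, S — each has a terminal in every rule's right-hand side or depends on a non-nullable symbol.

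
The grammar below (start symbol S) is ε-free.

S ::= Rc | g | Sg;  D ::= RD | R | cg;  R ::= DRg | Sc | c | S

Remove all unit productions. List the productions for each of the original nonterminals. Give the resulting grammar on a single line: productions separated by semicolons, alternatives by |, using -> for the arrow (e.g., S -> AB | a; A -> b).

S -> g | Rc | Sg; D -> c | g | RD | Rc | Sc | Sg | cg | DRg; R -> c | g | Rc | Sc | Sg | DRg

Unit productions: D->R, R->S.
Unit pairs (A ⇒* B via units): (D,R), (D,S), (R,S).
S: inherits non-unit rules of {S} → Rc | Sg | g.
D: inherits non-unit rules of {D, R, S} → DRg | RD | Rc | Sc | Sg | c | cg | g.
R: inherits non-unit rules of {R, S} → DRg | Rc | Sc | Sg | c | g.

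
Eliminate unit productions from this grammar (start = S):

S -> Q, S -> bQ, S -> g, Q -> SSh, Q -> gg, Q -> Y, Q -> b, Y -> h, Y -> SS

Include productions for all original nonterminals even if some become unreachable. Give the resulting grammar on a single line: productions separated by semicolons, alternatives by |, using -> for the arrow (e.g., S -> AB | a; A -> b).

S -> b | g | h | SS | bQ | gg | SSh; Q -> b | h | SS | gg | SSh; Y -> h | SS

Unit productions: Q->Y, S->Q.
Unit pairs (A ⇒* B via units): (Q,Y), (S,Q), (S,Y).
S: inherits non-unit rules of {Q, S, Y} → SS | SSh | b | bQ | g | gg | h.
Q: inherits non-unit rules of {Q, Y} → SS | SSh | b | gg | h.
Y: inherits non-unit rules of {Y} → SS | h.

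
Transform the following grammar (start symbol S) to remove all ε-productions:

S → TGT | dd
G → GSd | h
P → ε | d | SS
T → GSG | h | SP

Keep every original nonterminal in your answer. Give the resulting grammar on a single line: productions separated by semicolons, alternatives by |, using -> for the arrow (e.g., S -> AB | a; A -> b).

Nullable set: {P}.
Drop P -> ε.
T -> SP: P nullable, giving S | SP.
Unchanged (no nullable symbols): S -> TGT; S -> dd; G -> GSd; G -> h; P -> SS; P -> d; T -> GSG; T -> h.

S -> dd | TGT; G -> h | GSd; P -> d | SS; T -> S | h | SP | GSG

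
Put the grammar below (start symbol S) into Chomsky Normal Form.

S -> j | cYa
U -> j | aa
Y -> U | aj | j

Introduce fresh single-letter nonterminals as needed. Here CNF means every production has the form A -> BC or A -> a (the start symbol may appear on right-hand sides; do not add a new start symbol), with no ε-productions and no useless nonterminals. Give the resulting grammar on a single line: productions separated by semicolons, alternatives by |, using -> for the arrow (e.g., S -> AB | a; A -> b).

No ε-productions.
After unit-elimination: S -> j | cYa; U -> j | aa; Y -> j | aa | aj.
TERM: introduce B -> a, A -> c, C -> j and substitute in every rule of length ≥2.
BIN: S -> AYB becomes S -> AD, D -> YB.
Drop unreachable/unproductive: U.

S -> j | AD; A -> c; B -> a; C -> j; D -> YB; Y -> j | BB | BC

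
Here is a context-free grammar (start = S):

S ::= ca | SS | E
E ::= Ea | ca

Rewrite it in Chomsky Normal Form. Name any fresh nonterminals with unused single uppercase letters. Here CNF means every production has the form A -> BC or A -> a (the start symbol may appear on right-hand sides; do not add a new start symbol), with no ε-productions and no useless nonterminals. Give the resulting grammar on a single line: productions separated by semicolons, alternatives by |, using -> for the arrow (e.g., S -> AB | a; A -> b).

S -> BA | EA | SS; A -> a; B -> c; E -> BA | EA

No ε-productions.
After unit-elimination: S -> Ea | SS | ca; E -> Ea | ca.
TERM: introduce A -> a, B -> c and substitute in every rule of length ≥2.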